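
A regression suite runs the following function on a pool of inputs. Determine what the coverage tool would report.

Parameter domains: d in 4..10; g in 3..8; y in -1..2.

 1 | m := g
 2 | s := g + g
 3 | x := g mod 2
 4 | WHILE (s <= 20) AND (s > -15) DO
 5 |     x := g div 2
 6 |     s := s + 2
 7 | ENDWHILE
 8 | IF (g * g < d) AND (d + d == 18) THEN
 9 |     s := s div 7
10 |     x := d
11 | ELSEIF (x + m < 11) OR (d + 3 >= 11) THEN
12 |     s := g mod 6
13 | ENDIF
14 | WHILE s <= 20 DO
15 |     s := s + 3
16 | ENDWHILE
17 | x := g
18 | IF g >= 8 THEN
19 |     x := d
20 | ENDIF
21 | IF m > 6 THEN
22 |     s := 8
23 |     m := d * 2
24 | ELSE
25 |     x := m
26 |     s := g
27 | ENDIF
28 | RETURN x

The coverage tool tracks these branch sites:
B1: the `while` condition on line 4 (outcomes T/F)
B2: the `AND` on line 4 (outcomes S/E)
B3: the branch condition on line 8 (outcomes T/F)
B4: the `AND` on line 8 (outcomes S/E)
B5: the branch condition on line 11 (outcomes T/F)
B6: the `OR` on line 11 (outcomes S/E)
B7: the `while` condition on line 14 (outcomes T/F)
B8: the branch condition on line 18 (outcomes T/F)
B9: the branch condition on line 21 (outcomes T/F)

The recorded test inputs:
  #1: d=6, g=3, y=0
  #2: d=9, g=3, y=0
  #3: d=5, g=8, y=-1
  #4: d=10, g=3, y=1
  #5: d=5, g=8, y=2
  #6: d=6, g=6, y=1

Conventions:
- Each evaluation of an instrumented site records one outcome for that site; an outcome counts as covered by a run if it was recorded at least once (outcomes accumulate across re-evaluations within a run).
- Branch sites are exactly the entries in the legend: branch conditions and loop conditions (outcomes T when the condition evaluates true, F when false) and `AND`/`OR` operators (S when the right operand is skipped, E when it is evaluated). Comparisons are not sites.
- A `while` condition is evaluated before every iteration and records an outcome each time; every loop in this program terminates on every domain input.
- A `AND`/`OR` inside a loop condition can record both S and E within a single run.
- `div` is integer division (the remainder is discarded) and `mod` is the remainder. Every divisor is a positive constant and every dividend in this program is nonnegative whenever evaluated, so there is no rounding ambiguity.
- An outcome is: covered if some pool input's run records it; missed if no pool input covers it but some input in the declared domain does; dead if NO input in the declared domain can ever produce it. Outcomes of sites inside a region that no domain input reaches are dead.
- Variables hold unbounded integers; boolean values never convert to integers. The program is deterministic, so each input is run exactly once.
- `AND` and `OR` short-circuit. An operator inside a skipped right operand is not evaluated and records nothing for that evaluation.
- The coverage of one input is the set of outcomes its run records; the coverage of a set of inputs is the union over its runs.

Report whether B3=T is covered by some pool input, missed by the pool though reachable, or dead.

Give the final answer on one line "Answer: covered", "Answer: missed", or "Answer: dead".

no pool input records B3=T
checking all 168 inputs in the declared domain: B3=T is never recorded -> dead

Answer: dead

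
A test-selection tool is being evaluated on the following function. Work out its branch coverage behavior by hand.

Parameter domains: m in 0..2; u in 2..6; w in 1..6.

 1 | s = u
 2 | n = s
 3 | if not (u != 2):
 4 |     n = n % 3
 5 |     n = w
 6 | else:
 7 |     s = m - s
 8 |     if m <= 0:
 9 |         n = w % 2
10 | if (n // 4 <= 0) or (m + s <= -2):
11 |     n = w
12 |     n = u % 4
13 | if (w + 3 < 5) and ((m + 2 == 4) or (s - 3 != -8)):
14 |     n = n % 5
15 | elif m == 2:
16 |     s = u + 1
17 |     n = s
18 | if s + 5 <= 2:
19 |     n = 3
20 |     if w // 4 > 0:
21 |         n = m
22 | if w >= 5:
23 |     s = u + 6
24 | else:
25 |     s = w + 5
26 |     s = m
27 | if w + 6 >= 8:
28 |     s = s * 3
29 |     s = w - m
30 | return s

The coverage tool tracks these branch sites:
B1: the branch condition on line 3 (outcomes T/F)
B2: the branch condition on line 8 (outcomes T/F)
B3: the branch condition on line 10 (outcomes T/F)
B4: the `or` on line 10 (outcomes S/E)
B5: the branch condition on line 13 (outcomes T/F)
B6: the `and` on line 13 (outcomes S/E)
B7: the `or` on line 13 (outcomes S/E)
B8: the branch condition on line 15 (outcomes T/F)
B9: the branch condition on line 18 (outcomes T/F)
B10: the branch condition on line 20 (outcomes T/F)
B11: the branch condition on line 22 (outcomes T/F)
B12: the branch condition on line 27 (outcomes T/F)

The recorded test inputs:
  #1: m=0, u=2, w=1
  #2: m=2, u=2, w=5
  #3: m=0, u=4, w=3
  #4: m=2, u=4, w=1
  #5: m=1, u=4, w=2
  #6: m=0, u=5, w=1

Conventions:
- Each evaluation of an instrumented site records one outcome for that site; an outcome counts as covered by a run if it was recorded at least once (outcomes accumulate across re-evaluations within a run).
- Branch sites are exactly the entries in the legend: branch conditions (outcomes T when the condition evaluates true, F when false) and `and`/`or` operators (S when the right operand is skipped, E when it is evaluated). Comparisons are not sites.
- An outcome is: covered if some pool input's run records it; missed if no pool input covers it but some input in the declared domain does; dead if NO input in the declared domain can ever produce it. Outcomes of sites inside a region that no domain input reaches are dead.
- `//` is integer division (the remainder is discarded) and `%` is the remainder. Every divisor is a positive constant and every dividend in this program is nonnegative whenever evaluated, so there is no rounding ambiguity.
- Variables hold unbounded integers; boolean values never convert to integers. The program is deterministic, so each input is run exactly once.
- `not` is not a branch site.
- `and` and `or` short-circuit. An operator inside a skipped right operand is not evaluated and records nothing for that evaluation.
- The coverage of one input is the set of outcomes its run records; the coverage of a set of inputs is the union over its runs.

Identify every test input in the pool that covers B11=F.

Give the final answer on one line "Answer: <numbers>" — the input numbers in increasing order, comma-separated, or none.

input #1 (m=0, u=2, w=1): covers B11=F
input #2 (m=2, u=2, w=5): misses B11=F
input #3 (m=0, u=4, w=3): covers B11=F
input #4 (m=2, u=4, w=1): covers B11=F
input #5 (m=1, u=4, w=2): covers B11=F
input #6 (m=0, u=5, w=1): covers B11=F

Answer: 1, 3, 4, 5, 6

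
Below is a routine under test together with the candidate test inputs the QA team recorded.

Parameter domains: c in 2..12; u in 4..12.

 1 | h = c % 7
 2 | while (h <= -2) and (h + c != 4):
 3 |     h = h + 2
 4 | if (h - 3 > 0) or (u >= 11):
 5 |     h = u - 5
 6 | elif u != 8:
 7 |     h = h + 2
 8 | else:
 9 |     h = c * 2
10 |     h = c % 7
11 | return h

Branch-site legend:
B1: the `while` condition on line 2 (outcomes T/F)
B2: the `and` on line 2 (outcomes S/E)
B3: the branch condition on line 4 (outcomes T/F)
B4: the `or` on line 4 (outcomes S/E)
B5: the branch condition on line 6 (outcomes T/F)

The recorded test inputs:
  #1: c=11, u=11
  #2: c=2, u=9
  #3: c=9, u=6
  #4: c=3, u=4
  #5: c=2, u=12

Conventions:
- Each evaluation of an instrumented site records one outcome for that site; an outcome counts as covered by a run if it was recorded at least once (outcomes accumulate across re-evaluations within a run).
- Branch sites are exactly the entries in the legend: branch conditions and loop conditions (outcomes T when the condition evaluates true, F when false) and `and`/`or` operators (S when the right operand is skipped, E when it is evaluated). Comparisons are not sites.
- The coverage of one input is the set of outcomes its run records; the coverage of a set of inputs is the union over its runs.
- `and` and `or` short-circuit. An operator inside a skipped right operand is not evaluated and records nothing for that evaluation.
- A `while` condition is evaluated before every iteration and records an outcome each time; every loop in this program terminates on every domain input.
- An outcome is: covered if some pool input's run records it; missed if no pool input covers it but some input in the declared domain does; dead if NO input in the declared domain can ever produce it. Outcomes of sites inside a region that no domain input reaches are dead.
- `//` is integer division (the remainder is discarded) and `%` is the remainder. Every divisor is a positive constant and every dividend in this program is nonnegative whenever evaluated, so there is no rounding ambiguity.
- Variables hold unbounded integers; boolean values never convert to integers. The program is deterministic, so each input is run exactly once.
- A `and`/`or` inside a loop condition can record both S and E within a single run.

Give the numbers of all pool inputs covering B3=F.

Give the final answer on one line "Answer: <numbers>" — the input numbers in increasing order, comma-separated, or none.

input #1 (c=11, u=11): never hits B3=F
input #2 (c=2, u=9): hits B3=F
input #3 (c=9, u=6): hits B3=F
input #4 (c=3, u=4): hits B3=F
input #5 (c=2, u=12): never hits B3=F

Answer: 2, 3, 4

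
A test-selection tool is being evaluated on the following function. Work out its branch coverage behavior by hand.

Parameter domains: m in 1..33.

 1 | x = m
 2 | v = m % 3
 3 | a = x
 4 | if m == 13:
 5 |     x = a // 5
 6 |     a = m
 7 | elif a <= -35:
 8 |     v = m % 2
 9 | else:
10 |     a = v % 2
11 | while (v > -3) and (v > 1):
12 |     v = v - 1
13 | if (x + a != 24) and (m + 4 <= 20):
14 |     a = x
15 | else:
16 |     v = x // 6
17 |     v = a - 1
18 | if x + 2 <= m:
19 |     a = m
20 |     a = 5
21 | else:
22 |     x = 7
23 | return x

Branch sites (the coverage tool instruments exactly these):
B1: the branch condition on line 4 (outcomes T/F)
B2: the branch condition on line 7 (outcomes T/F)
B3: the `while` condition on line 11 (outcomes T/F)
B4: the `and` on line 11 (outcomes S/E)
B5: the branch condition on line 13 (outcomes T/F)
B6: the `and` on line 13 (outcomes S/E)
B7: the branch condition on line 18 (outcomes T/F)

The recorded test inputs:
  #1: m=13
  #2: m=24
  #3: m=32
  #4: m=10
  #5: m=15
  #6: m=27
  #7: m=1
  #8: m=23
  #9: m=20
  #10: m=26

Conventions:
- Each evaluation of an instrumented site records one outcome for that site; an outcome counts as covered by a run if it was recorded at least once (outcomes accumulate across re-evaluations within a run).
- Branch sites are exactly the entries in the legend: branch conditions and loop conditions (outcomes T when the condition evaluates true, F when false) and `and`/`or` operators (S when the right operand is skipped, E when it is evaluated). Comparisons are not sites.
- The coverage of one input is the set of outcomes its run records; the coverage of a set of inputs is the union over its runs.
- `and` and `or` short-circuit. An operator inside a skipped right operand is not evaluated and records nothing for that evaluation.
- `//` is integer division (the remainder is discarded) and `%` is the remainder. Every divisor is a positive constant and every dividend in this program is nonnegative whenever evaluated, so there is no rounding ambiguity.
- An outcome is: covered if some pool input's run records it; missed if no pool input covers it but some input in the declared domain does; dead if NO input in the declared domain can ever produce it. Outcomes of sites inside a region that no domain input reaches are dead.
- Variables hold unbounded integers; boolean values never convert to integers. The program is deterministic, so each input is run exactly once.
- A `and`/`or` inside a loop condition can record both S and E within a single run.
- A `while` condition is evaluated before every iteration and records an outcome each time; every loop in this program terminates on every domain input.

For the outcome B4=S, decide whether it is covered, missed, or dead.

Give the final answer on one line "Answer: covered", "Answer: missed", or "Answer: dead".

no pool input records B4=S
checking all 33 inputs in the declared domain: B4=S is never recorded -> dead

Answer: dead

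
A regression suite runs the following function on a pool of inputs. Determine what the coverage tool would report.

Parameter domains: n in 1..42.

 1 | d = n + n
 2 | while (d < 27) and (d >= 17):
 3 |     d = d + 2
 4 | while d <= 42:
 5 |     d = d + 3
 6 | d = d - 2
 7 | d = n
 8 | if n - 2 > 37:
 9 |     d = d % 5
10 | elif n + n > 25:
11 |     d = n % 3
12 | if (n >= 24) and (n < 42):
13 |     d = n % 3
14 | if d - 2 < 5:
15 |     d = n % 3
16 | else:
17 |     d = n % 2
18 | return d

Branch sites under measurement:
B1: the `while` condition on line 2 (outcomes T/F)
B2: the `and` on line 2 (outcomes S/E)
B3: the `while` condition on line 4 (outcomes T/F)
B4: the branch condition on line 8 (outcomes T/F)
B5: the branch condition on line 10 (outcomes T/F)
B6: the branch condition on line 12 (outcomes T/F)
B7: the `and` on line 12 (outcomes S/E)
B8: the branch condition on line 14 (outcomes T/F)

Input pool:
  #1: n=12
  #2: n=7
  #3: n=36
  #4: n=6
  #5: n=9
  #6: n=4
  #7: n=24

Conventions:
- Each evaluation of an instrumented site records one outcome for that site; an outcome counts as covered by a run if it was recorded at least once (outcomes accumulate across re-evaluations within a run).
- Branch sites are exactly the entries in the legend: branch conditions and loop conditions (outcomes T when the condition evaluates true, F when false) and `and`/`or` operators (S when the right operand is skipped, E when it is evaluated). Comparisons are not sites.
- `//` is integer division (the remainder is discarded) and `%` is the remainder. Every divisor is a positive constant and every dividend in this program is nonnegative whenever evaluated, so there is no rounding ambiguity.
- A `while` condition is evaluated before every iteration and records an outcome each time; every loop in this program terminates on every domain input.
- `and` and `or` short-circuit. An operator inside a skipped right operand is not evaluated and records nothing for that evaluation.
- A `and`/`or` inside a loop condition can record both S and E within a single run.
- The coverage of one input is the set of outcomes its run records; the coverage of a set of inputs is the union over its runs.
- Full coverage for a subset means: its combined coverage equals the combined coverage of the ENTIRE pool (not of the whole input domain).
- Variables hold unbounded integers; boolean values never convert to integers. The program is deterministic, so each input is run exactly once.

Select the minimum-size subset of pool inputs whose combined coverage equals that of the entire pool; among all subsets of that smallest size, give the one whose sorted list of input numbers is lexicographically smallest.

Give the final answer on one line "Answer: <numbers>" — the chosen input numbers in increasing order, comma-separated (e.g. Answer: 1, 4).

input #1, n=12: events B2->E, B1->T, B2->E, B1->T, B2->S, B1->F, B3->T, B3->T, B3->T, B3->T, B3->T, B3->F, B4->F, B5->F, ...; outcomes B1=T, B1=F, B2=S, B2=E, B3=T, B3=F, B4=F, B5=F, B6=F, B7=S, B8=F
input #2, n=7: events B2->E, B1->F, B3->T, B3->T, B3->T, B3->T, B3->T, B3->T, B3->T, B3->T, B3->T, B3->T, B3->F, B4->F, ...; outcomes B1=F, B2=E, B3=T, B3=F, B4=F, B5=F, B6=F, B7=S, B8=F
input #3, n=36: events B2->S, B1->F, B3->F, B4->F, B5->T, B7->E, B6->T, B8->T; outcomes B1=F, B2=S, B3=F, B4=F, B5=T, B6=T, B7=E, B8=T
input #4, n=6: events B2->E, B1->F, B3->T, B3->T, B3->T, B3->T, B3->T, B3->T, B3->T, B3->T, B3->T, B3->T, B3->T, B3->F, ...; outcomes B1=F, B2=E, B3=T, B3=F, B4=F, B5=F, B6=F, B7=S, B8=T
input #5, n=9: events B2->E, B1->T, B2->E, B1->T, B2->E, B1->T, B2->E, B1->T, B2->E, B1->T, B2->S, B1->F, B3->T, B3->T, ...; outcomes B1=T, B1=F, B2=S, B2=E, B3=T, B3=F, B4=F, B5=F, B6=F, B7=S, B8=F
input #6, n=4: events B2->E, B1->F, B3->T, B3->T, B3->T, B3->T, B3->T, B3->T, B3->T, B3->T, B3->T, B3->T, B3->T, B3->T, ...; outcomes B1=F, B2=E, B3=T, B3=F, B4=F, B5=F, B6=F, B7=S, B8=T
input #7, n=24: events B2->S, B1->F, B3->F, B4->F, B5->T, B7->E, B6->T, B8->T; outcomes B1=F, B2=S, B3=F, B4=F, B5=T, B6=T, B7=E, B8=T
the full pool covers 15 outcomes: B1=T, B1=F, B2=S, B2=E, B3=T, B3=F, B4=F, B5=T, B5=F, B6=T, B6=F, B7=S, B7=E, B8=T, B8=F
every size-1 subset falls short of the 15 outcomes (best: 11/15)
size 2: inputs {1, 3} cover all 15 outcomes, and no lexicographically smaller subset of this size does

Answer: 1, 3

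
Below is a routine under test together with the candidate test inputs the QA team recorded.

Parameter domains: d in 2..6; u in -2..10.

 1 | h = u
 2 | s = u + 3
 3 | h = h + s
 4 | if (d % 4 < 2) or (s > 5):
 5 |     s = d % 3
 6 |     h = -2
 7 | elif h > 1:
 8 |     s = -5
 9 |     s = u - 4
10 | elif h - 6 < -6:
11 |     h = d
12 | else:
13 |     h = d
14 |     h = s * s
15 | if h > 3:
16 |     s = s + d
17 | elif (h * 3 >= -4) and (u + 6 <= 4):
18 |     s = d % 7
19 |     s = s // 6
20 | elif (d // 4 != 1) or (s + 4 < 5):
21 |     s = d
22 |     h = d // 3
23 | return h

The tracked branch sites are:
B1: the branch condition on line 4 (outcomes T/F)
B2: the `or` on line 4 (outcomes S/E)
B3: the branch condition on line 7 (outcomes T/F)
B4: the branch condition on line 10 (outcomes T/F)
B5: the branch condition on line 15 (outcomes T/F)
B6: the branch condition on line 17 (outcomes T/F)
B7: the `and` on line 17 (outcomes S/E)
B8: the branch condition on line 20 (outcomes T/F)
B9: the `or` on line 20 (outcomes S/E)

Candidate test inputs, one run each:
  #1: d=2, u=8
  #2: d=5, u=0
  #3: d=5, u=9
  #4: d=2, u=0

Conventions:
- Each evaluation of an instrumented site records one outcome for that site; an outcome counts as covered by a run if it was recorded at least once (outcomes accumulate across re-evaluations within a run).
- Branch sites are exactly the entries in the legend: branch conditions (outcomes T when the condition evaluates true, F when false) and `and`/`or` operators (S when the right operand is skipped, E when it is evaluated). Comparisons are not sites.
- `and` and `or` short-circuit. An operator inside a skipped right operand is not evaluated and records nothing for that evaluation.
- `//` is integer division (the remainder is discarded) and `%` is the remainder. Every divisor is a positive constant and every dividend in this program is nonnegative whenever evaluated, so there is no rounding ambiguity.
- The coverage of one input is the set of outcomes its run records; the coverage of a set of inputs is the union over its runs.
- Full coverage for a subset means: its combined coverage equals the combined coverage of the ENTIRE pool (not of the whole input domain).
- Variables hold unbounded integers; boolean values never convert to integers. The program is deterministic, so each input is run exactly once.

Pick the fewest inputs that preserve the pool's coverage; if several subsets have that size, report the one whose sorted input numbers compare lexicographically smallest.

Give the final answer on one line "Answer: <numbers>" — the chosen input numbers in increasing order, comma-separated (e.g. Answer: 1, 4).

test 1 (d=2, u=8) hits B1=T, B2=E, B5=F, B6=F, B7=S, B8=T, B9=S
test 2 (d=5, u=0) hits B1=T, B2=S, B5=F, B6=F, B7=S, B8=F, B9=E
test 3 (d=5, u=9) hits B1=T, B2=S, B5=F, B6=F, B7=S, B8=F, B9=E
test 4 (d=2, u=0) hits B1=F, B2=E, B3=T, B5=F, B6=F, B7=E, B8=T, B9=S
pool-wide coverage (13 outcomes): B1=T, B1=F, B2=S, B2=E, B3=T, B5=F, B6=F, B7=S, B7=E, B8=T, B8=F, B9=S, B9=E
no size-1 subset reaches all 13 outcomes (best union: 8/13)
size 2: inputs {2, 4} cover all 13 outcomes, and no lexicographically smaller subset of this size does

Answer: 2, 4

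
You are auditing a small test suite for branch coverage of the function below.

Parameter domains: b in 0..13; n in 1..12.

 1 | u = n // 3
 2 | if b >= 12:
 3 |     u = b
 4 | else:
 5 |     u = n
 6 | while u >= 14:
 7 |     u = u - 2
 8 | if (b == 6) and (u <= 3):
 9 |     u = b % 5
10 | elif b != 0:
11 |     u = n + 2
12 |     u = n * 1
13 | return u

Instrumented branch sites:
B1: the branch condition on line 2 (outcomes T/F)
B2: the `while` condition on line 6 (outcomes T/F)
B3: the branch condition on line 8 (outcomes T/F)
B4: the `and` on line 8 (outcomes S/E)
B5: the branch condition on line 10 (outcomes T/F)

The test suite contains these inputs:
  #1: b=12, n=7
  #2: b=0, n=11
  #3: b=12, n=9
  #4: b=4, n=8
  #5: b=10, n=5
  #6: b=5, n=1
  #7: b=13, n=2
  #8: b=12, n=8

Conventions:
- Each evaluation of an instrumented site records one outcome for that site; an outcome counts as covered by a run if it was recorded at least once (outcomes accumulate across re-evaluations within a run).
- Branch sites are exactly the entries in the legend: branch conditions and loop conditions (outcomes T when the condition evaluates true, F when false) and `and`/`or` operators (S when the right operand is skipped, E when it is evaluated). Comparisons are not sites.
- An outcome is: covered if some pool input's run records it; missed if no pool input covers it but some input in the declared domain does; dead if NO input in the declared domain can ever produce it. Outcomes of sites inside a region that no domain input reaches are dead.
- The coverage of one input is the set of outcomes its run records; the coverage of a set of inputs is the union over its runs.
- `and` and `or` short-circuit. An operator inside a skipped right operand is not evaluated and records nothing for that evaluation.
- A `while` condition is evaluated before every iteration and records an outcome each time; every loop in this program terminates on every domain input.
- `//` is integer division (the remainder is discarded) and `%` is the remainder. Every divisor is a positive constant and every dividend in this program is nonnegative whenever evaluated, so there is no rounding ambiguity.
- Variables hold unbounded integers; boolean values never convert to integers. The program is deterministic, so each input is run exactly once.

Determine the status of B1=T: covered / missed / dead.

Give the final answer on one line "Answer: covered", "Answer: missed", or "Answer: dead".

B1=T is recorded by pool input(s) 1, 3, 7, 8 -> covered

Answer: covered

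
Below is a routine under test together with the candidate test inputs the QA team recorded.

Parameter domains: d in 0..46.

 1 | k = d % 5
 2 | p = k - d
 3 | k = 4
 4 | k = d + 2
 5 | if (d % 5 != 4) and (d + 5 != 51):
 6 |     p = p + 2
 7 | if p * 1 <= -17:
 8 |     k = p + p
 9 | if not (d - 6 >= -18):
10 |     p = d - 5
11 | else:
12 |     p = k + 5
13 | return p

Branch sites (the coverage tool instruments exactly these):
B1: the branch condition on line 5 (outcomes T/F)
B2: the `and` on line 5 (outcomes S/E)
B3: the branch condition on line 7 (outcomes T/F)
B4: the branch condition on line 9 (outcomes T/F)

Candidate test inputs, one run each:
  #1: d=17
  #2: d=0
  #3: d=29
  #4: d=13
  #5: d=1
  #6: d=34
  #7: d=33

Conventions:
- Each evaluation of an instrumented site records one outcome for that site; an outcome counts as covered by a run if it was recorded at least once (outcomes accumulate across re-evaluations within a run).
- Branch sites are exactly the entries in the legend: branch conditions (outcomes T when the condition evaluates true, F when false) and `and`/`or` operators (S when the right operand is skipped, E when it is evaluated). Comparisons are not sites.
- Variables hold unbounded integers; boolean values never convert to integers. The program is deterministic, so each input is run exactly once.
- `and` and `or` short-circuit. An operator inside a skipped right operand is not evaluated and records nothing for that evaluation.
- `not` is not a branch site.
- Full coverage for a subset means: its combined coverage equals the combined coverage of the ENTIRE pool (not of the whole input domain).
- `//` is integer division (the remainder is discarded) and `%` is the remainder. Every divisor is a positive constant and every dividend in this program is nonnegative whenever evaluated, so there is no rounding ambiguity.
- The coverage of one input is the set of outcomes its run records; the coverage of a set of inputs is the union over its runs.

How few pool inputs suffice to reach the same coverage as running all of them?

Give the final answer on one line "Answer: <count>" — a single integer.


#1 (d=17) -> B2->E, B1->T, B3->F, B4->F; covered: B1=T, B2=E, B3=F, B4=F
#2 (d=0) -> B2->E, B1->T, B3->F, B4->F; covered: B1=T, B2=E, B3=F, B4=F
#3 (d=29) -> B2->S, B1->F, B3->T, B4->F; covered: B1=F, B2=S, B3=T, B4=F
#4 (d=13) -> B2->E, B1->T, B3->F, B4->F; covered: B1=T, B2=E, B3=F, B4=F
#5 (d=1) -> B2->E, B1->T, B3->F, B4->F; covered: B1=T, B2=E, B3=F, B4=F
#6 (d=34) -> B2->S, B1->F, B3->T, B4->F; covered: B1=F, B2=S, B3=T, B4=F
#7 (d=33) -> B2->E, B1->T, B3->T, B4->F; covered: B1=T, B2=E, B3=T, B4=F
pool-wide coverage (7 outcomes): B1=T, B1=F, B2=S, B2=E, B3=T, B3=F, B4=F
size 1 is not enough: best union over all size-1 subsets is 4/7
inputs {1, 3} (size 2) cover everything; no size-2 subset with a lexicographically smaller index list covers all 7
Answer: 2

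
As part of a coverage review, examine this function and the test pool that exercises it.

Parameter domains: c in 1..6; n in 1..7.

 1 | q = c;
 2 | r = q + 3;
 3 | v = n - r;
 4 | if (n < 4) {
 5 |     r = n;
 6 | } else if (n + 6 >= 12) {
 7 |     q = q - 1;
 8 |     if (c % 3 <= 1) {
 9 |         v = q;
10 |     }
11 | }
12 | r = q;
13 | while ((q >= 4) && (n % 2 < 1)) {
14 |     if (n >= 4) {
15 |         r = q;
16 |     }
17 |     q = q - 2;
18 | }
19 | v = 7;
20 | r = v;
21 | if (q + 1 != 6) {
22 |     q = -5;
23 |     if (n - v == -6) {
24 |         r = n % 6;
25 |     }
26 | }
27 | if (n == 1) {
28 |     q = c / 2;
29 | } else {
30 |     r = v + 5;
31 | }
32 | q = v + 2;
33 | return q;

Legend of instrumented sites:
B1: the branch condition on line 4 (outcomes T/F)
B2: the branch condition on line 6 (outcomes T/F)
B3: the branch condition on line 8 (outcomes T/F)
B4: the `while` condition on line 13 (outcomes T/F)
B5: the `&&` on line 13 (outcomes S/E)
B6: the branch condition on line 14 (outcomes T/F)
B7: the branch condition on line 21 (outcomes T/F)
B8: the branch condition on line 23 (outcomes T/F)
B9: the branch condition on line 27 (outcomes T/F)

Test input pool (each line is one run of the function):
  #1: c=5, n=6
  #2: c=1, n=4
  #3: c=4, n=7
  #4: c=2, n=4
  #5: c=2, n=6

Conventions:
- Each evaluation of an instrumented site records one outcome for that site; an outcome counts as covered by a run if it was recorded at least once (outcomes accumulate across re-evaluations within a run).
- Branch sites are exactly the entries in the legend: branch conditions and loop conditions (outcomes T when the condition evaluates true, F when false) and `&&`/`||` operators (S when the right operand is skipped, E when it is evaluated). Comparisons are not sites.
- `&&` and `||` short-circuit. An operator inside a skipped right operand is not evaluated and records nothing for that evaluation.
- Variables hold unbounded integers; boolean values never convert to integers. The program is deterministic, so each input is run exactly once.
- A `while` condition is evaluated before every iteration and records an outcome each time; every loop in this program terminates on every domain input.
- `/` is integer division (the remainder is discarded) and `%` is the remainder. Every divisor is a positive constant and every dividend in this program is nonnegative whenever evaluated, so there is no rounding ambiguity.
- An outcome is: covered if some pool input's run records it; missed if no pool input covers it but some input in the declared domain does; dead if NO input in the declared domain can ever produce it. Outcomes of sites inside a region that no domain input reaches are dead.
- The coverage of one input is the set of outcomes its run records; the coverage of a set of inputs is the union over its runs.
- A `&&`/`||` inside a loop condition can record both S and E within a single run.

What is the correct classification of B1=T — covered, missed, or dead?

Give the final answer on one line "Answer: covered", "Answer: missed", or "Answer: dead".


no pool input records B1=T
but domain input (c=1, n=1) does record it -> reachable, so missed
Answer: missed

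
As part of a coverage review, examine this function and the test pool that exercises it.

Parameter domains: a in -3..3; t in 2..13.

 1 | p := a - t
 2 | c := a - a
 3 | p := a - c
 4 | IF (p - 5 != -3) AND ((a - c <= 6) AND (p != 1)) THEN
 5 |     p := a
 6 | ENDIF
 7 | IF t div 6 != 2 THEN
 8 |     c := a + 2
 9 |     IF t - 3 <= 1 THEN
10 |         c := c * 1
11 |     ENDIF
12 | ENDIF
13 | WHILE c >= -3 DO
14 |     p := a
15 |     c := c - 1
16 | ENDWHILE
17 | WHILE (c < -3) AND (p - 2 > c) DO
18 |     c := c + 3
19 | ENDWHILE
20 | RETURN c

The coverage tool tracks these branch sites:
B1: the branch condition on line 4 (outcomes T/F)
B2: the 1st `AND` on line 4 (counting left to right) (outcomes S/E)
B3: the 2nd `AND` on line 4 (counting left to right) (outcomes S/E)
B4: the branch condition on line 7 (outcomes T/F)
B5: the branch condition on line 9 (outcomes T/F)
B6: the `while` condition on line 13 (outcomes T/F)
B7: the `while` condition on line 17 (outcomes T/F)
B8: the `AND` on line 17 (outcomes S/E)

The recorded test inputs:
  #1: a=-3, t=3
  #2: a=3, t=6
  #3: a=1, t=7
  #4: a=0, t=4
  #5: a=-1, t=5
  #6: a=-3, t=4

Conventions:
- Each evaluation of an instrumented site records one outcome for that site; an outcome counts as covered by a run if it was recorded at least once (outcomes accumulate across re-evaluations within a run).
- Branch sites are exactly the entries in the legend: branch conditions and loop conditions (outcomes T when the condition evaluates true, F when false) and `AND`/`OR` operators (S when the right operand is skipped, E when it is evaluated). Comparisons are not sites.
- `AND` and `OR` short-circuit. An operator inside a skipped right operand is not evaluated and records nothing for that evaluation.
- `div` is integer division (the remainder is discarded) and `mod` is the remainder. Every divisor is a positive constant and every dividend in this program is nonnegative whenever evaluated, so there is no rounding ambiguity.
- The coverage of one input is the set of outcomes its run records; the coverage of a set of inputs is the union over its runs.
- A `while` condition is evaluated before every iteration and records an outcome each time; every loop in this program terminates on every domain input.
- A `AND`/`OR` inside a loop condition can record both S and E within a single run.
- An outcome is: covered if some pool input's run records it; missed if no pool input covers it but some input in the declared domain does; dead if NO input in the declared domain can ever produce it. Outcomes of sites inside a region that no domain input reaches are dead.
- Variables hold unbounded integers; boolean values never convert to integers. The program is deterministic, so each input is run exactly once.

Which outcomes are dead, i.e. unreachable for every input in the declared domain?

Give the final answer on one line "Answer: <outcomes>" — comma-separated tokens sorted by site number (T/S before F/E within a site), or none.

exhaustive pass over the 84-input domain:
  B3=S: unreachable across the whole domain -> dead
  reachable outcomes have witnesses, e.g. B1=T (e.g. a=-3, t=2), B1=F (e.g. a=1, t=2), B2=S (e.g. a=2, t=2), B2=E (e.g. a=-3, t=2)

Answer: B3=S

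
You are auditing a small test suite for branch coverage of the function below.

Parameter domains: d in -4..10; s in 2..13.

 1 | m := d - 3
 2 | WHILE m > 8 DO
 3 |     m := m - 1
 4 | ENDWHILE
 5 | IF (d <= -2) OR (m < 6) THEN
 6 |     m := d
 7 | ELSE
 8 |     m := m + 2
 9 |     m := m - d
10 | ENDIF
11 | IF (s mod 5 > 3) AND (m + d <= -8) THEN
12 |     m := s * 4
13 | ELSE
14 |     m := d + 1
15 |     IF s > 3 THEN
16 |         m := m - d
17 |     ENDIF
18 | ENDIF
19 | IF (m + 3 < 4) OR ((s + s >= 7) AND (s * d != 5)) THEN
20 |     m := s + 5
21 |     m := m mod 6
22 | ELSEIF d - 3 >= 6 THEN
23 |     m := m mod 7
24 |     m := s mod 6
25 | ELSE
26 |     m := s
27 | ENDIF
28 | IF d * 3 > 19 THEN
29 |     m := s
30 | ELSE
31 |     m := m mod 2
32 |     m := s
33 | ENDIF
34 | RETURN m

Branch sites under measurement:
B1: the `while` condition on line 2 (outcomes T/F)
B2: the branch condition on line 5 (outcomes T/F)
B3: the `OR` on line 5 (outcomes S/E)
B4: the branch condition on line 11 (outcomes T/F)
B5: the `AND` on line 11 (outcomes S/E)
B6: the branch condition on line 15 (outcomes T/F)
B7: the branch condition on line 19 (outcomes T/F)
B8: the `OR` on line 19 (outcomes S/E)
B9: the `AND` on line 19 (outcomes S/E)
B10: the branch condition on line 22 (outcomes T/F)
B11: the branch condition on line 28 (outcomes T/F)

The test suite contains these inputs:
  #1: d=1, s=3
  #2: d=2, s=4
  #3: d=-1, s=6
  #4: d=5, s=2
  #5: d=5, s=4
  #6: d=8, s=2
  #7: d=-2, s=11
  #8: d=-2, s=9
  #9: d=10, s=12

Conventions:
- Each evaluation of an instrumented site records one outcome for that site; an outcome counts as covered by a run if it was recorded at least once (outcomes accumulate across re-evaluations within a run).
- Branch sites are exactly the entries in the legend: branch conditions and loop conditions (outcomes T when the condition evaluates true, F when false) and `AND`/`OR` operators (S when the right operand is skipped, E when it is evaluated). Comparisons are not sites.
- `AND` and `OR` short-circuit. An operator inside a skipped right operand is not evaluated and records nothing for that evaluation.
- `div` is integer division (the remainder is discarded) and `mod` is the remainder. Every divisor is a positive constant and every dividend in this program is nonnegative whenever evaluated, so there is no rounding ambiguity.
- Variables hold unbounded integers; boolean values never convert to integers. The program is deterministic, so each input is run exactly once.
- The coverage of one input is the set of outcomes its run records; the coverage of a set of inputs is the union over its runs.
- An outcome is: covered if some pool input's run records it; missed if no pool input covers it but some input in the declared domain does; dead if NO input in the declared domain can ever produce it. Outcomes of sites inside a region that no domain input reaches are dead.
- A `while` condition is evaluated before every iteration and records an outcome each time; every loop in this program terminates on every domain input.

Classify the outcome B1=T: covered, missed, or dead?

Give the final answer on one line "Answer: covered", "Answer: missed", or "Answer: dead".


no pool input records B1=T
checking all 180 inputs in the declared domain: B1=T is never recorded -> dead
Answer: dead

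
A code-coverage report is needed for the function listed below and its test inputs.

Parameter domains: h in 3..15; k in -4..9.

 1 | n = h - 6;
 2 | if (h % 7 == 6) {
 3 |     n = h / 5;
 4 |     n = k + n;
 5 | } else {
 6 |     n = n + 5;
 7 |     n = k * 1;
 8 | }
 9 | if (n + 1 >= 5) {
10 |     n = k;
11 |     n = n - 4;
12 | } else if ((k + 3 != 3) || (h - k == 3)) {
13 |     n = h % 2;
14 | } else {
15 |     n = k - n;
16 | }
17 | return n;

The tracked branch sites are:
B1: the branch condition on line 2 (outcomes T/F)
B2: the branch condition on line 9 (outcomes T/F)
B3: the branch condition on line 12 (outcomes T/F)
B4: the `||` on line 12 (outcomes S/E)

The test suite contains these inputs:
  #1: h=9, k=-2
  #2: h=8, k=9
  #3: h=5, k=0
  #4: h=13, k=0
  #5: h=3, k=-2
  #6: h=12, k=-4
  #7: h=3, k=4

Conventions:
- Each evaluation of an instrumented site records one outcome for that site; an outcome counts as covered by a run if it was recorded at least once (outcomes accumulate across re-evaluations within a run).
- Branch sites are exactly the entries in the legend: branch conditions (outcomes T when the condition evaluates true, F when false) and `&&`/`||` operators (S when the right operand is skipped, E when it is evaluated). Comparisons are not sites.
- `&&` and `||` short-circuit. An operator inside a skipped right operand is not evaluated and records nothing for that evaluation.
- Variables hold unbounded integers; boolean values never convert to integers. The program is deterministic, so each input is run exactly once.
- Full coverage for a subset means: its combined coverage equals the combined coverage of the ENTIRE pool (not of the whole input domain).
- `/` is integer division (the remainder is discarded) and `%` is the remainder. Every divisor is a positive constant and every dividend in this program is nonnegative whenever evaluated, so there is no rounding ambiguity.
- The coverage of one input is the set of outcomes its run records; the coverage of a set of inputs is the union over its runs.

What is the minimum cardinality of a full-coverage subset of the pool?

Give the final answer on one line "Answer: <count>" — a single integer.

input #1 (h=9, k=-2): covers B1=F, B2=F, B3=T, B4=S
input #2 (h=8, k=9): covers B1=F, B2=T
input #3 (h=5, k=0): covers B1=F, B2=F, B3=F, B4=E
input #4 (h=13, k=0): covers B1=T, B2=F, B3=F, B4=E
input #5 (h=3, k=-2): covers B1=F, B2=F, B3=T, B4=S
input #6 (h=12, k=-4): covers B1=F, B2=F, B3=T, B4=S
input #7 (h=3, k=4): covers B1=F, B2=T
pool-wide coverage (8 outcomes): B1=T, B1=F, B2=T, B2=F, B3=T, B3=F, B4=S, B4=E
every size-1 subset falls short of the 8 outcomes (best: 4/8)
every size-2 subset falls short of the 8 outcomes (best: 7/8)
the canonical winner is {1, 2, 4}: size 3, full 8-outcome coverage, earliest index list among size-3 covers

Answer: 3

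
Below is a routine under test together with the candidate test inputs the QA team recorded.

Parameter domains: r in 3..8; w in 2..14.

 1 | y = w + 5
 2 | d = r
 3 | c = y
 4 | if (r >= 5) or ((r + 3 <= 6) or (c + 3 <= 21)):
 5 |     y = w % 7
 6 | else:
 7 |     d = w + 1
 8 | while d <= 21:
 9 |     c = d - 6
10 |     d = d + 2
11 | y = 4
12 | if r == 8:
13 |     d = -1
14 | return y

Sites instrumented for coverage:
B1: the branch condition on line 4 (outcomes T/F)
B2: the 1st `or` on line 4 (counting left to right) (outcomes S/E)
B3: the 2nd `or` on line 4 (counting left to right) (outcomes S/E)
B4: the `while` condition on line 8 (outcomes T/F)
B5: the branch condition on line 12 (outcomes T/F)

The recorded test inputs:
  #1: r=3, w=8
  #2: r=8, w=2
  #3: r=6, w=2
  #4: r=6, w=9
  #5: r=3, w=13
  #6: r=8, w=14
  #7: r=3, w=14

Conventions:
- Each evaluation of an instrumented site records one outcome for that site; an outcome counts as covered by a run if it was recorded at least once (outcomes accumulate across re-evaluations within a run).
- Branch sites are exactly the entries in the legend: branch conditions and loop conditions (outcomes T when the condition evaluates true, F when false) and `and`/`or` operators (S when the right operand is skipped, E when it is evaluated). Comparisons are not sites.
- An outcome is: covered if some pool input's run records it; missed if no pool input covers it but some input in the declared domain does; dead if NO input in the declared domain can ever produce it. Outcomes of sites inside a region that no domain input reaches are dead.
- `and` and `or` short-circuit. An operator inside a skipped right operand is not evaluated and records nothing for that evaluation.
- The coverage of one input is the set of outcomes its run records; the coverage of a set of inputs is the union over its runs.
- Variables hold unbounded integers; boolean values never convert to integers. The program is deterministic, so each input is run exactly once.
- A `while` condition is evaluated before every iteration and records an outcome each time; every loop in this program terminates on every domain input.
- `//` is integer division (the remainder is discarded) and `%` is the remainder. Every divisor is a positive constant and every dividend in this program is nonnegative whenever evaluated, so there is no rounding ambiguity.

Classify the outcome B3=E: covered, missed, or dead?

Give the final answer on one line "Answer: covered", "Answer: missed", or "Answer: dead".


no pool input records B3=E
but domain input (r=4, w=2) does record it -> reachable, so missed
Answer: missed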